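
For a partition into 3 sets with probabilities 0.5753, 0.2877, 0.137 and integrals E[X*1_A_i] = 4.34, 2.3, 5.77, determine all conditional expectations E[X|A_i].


For each cell A_i: E[X|A_i] = E[X*1_A_i] / P(A_i)
Step 1: E[X|A_1] = 4.34 / 0.5753 = 7.54389
Step 2: E[X|A_2] = 2.3 / 0.2877 = 7.994439
Step 3: E[X|A_3] = 5.77 / 0.137 = 42.116788
Verification: E[X] = sum E[X*1_A_i] = 4.34 + 2.3 + 5.77 = 12.41


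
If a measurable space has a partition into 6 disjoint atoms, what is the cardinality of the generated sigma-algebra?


Each element of the sigma-algebra is a union of some subset of the 6 atoms.
The number of such subsets is 2^6 = 64.


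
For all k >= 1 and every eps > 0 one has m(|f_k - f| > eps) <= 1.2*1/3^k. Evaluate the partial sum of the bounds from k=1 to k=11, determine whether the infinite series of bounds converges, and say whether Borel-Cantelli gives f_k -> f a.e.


Step 1: List the terms 1.2*1/3^k for k = 1 to 11:
  k=1: 0.4
  k=2: 0.133333
  k=3: 0.044444
  k=4: 0.014815
  k=5: 0.004938
  k=6: 0.001646
  k=7: 5.486968e-04
  k=8: 1.828989e-04
  k=9: 6.096632e-05
  k=10: 2.032211e-05
  k=11: 6.774035e-06
Step 2: Partial sum = 0.4 + 0.133333 + 0.044444 + 0.014815 + 0.004938 + 0.001646 + 5.486968e-04 + 1.828989e-04 + 6.096632e-05 + 2.032211e-05 + 6.774035e-06
     = 0.599997
Step 3: The full series sum_(k>=1) 1.2*1/3^k converges (geometric series with ratio 1/3 < 1; a constant multiple of a convergent series converges).
Step 4: Fix eps > 0. Since sum_k m(|f_k - f| > eps) < infinity, the Borel-Cantelli lemma gives
        m(limsup_k {|f_k - f| > eps}) = 0, i.e. for a.e. x, |f_k(x) - f(x)| <= eps for all large k.
        Applying this with eps = 1/j for j = 1, 2, ... and intersecting the countably many full-measure sets,
        for a.e. x we get limsup_k |f_k(x) - f(x)| <= 1/j for every j, hence f_k -> f almost everywhere.
Conclusion: series converges; Borel-Cantelli yields f_k -> f a.e.


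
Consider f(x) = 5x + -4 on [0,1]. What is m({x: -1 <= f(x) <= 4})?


f^(-1)([-1, 4]) = {x : -1 <= 5x + -4 <= 4}
Solving: (-1 - -4)/5 <= x <= (4 - -4)/5
= [0.6, 1.6]
Intersecting with [0,1]: [0.6, 1]
Measure = 1 - 0.6 = 0.4


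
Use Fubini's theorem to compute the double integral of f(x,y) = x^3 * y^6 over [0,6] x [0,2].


By Fubini's theorem, the double integral factors as a product of single integrals:
Step 1: integral_0^6 x^3 dx = [x^4/4] from 0 to 6
     = 6^4/4 = 324
Step 2: integral_0^2 y^6 dy = [y^7/7] from 0 to 2
     = 2^7/7 = 18.285714
Step 3: Double integral = 324 * 18.285714 = 5924.571429


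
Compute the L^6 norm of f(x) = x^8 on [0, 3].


Step 1: ||f||_6 = (integral_0^3 |x^8|^6 dx)^(1/6)
     = (integral_0^3 x^48 dx)^(1/6)
Step 2: integral_0^3 x^48 dx = [x^49/(49)] from 0 to 3 = 3^49/49
     = 239299329230617529590083/49 = 4.883660e+21
Step 3: ||f||_6 = (4.883660e+21)^(1/6) = 4118.991542


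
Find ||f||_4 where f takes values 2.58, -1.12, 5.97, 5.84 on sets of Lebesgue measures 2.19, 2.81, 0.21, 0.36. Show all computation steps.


Step 1: Compute |f_i|^4 for each value:
  |2.58|^4 = 44.307661
  |-1.12|^4 = 1.573519
  |5.97|^4 = 1270.273753
  |5.84|^4 = 1163.191951
Step 2: Multiply by measures and sum:
  44.307661 * 2.19 = 97.033778
  1.573519 * 2.81 = 4.421589
  1270.273753 * 0.21 = 266.757488
  1163.191951 * 0.36 = 418.749102
Sum = 97.033778 + 4.421589 + 266.757488 + 418.749102 = 786.961957
Step 3: Take the p-th root:
||f||_4 = (786.961957)^(1/4) = 5.296493


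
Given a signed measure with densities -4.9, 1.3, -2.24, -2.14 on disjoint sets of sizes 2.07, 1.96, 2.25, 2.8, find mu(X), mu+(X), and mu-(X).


Step 1: Compute signed measure on each set:
  Set 1: -4.9 * 2.07 = -10.143
  Set 2: 1.3 * 1.96 = 2.548
  Set 3: -2.24 * 2.25 = -5.04
  Set 4: -2.14 * 2.8 = -5.992
Step 2: Total signed measure = (-10.143) + (2.548) + (-5.04) + (-5.992)
     = -18.627
Step 3: Positive part mu+(X) = sum of positive contributions = 2.548
Step 4: Negative part mu-(X) = |sum of negative contributions| = 21.175


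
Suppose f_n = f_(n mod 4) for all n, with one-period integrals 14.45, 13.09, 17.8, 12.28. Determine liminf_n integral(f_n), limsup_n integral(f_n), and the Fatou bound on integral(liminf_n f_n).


The sequence (integral(f_n)) is periodic with period 4, repeating the values 14.45, 13.09, 17.8, 12.28 indefinitely.
Step 1: For a periodic sequence, every tail (a_m, a_(m+1), ...) contains all 4 period values infinitely often.
Step 2: Hence inf of every tail = min of the period values = min(14.45, 13.09, 17.8, 12.28) = 12.28.
        liminf_n integral(f_n) = sup over m of (inf of tail from m) = 12.28.
Step 3: Similarly sup of every tail = max of the period values = 17.8.
        limsup_n integral(f_n) = 17.8.
Step 4: Fatou's lemma: integral(liminf_n f_n) <= liminf_n integral(f_n) = 12.28.
        So the integral of the pointwise liminf is at most 12.28.


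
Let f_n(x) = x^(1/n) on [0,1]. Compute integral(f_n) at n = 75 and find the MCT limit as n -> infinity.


At n = 75: f_75(x) = x^(1/75).
Step 1: integral(x^(1/75), 0, 1) = [x^(1/75+1) / (1/75+1)] from 0 to 1
     = 1 / (1/75 + 1) = 1 / ((75+1)/75) = 75/(75+1)
     = 75/76 = 0.986842
Step 2: As n -> infinity, f_n(x) = x^(1/n) -> 1 for x in (0,1], and f_n is increasing in n.
By MCT, lim_n integral(f_n) = integral(lim_n f_n) = integral(1, 0, 1) = 1.
Step 3: Verify convergence: 75/76 = 0.986842 -> 1


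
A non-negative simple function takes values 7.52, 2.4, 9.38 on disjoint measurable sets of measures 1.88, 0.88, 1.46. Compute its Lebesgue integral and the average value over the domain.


Step 1: Integral = sum(value_i * measure_i)
= 7.52*1.88 + 2.4*0.88 + 9.38*1.46
= 14.1376 + 2.112 + 13.6948
= 29.9444
Step 2: Total measure of domain = 1.88 + 0.88 + 1.46 = 4.22
Step 3: Average value = 29.9444 / 4.22 = 7.095829


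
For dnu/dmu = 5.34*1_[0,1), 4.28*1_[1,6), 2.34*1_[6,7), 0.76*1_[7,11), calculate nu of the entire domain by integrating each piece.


Integrate each piece of the Radon-Nikodym derivative:
Step 1: integral_0^1 5.34 dx = 5.34*(1-0) = 5.34*1 = 5.34
Step 2: integral_1^6 4.28 dx = 4.28*(6-1) = 4.28*5 = 21.4
Step 3: integral_6^7 2.34 dx = 2.34*(7-6) = 2.34*1 = 2.34
Step 4: integral_7^11 0.76 dx = 0.76*(11-7) = 0.76*4 = 3.04
Total: 5.34 + 21.4 + 2.34 + 3.04 = 32.12


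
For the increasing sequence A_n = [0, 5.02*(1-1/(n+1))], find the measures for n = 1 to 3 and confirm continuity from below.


By continuity of measure from below: if A_n increases to A, then m(A_n) -> m(A).
Here A = [0, 5.02], so m(A) = 5.02
Step 1: a_1 = 5.02*(1 - 1/2) = 2.51, m(A_1) = 2.51
Step 2: a_2 = 5.02*(1 - 1/3) = 3.3467, m(A_2) = 3.3467
Step 3: a_3 = 5.02*(1 - 1/4) = 3.765, m(A_3) = 3.765
Limit: m(A_n) -> m([0,5.02]) = 5.02


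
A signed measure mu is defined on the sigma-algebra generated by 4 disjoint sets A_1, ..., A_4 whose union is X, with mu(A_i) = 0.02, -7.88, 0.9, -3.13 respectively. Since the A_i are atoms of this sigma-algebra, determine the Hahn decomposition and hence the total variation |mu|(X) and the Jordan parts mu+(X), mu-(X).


Step 1: Every measurable set is a union of atoms (the cells / points), so a Hahn decomposition is
  obtained by grouping atoms by sign: P = union of atoms with mu > 0, N = union of the remaining atoms.
  Atoms in P (indices): 1, 3;  atoms in N (indices): 2, 4
  Positive values: 0.02, 0.9
  Negative values: -7.88, -3.13
Step 2: mu+(X) = mu(P) = sum of positive atom values = 0.92
Step 3: mu-(X) = -mu(N) = sum of |negative atom values| = 11.01
Step 4: |mu|(X) = mu+(X) + mu-(X) = 0.92 + 11.01 = 11.93


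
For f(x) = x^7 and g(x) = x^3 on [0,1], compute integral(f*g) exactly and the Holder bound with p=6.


Step 1: Exact integral of f*g = integral(x^10, 0, 1) = 1/11
     = 0.090909
Step 2: Holder bound with p=6, q=1.2:
  ||f||_p = (integral x^42 dx)^(1/6) = (1/43)^(1/6) = 0.534263
  ||g||_q = (integral x^3.6 dx)^(1/1.2) = (1/4.6)^(1/1.2) = 0.280351
Step 3: Holder bound = ||f||_p * ||g||_q = 0.534263 * 0.280351 = 0.149781
Verification: 0.090909 <= 0.149781 (Holder holds)


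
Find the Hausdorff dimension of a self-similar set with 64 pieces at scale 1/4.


For a self-similar set with N copies scaled by 1/r:
dim_H = log(N)/log(r) = log(64)/log(4)
= 4.158883/1.386294
= 3


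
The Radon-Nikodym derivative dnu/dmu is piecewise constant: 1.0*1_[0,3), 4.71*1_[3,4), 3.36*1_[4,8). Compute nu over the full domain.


Integrate each piece of the Radon-Nikodym derivative:
Step 1: integral_0^3 1.0 dx = 1.0*(3-0) = 1.0*3 = 3
Step 2: integral_3^4 4.71 dx = 4.71*(4-3) = 4.71*1 = 4.71
Step 3: integral_4^8 3.36 dx = 3.36*(8-4) = 3.36*4 = 13.44
Total: 3 + 4.71 + 13.44 = 21.15


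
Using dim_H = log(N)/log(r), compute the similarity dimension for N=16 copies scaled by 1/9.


For a self-similar set with N copies scaled by 1/r:
dim_H = log(N)/log(r) = log(16)/log(9)
= 2.772589/2.197225
= 1.26186


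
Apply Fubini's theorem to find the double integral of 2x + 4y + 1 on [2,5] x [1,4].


By Fubini, integrate in x first, then y.
Step 1: Fix y, integrate over x in [2,5]:
  integral(2x + 4y + 1, x=2..5)
  = 2*(5^2 - 2^2)/2 + (4y + 1)*(5 - 2)
  = 21 + (4y + 1)*3
  = 21 + 12y + 3
  = 24 + 12y
Step 2: Integrate over y in [1,4]:
  integral(24 + 12y, y=1..4)
  = 24*3 + 12*(4^2 - 1^2)/2
  = 72 + 90
  = 162


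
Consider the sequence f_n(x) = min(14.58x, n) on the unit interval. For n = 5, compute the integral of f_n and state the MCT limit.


f(x) = 14.58x on [0,1]; f_n(x) = min(14.58x, n). At n = 5:
Step 1: f(x) reaches 5 at x = 5/14.58 = 0.342936
Step 2: integral(f_5) = integral(14.58x, 0, 0.342936) + integral(5, 0.342936, 1)
       = 14.58*0.342936^2/2 + 5*(1 - 0.342936)
       = 0.857339 + 3.285322
       = 4.142661
Step 3: As n -> infinity, f_n increases to f, so by MCT integral(f_n) -> integral(f) = 14.58/2 = 7.29.
Convergence: integral(f_5) = 4.142661 -> 7.29 as n -> infinity


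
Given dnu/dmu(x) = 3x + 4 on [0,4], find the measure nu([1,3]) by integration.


nu(A) = integral_A (dnu/dmu) dmu = integral_1^3 (3x + 4) dx
Step 1: Antiderivative F(x) = (3/2)x^2 + 4x
Step 2: F(3) = (3/2)*3^2 + 4*3 = 13.5 + 12 = 25.5
Step 3: F(1) = (3/2)*1^2 + 4*1 = 1.5 + 4 = 5.5
Step 4: nu([1,3]) = F(3) - F(1) = 25.5 - 5.5 = 20


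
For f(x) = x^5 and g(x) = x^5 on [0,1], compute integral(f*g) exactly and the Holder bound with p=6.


Step 1: Exact integral of f*g = integral(x^10, 0, 1) = 1/11
     = 0.090909
Step 2: Holder bound with p=6, q=1.2:
  ||f||_p = (integral x^30 dx)^(1/6) = (1/31)^(1/6) = 0.564209
  ||g||_q = (integral x^6 dx)^(1/1.2) = (1/7)^(1/1.2) = 0.197584
Step 3: Holder bound = ||f||_p * ||g||_q = 0.564209 * 0.197584 = 0.111479
Verification: 0.090909 <= 0.111479 (Holder holds)


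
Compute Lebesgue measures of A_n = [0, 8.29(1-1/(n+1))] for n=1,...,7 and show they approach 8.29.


By continuity of measure from below: if A_n increases to A, then m(A_n) -> m(A).
Here A = [0, 8.29], so m(A) = 8.29
Step 1: a_1 = 8.29*(1 - 1/2) = 4.145, m(A_1) = 4.145
Step 2: a_2 = 8.29*(1 - 1/3) = 5.5267, m(A_2) = 5.5267
Step 3: a_3 = 8.29*(1 - 1/4) = 6.2175, m(A_3) = 6.2175
Step 4: a_4 = 8.29*(1 - 1/5) = 6.632, m(A_4) = 6.632
Step 5: a_5 = 8.29*(1 - 1/6) = 6.9083, m(A_5) = 6.9083
Step 6: a_6 = 8.29*(1 - 1/7) = 7.1057, m(A_6) = 7.1057
Step 7: a_7 = 8.29*(1 - 1/8) = 7.2537, m(A_7) = 7.2537
Limit: m(A_n) -> m([0,8.29]) = 8.29


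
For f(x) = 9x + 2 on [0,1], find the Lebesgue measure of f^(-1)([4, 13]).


f^(-1)([4, 13]) = {x : 4 <= 9x + 2 <= 13}
Solving: (4 - 2)/9 <= x <= (13 - 2)/9
= [0.222222, 1.222222]
Intersecting with [0,1]: [0.222222, 1]
Measure = 1 - 0.222222 = 0.777778


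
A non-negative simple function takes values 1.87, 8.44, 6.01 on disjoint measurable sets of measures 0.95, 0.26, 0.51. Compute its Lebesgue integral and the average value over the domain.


Step 1: Integral = sum(value_i * measure_i)
= 1.87*0.95 + 8.44*0.26 + 6.01*0.51
= 1.7765 + 2.1944 + 3.0651
= 7.036
Step 2: Total measure of domain = 0.95 + 0.26 + 0.51 = 1.72
Step 3: Average value = 7.036 / 1.72 = 4.090698


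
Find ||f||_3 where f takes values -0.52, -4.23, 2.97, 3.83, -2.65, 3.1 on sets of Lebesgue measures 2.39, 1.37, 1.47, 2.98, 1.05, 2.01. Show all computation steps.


Step 1: Compute |f_i|^3 for each value:
  |-0.52|^3 = 0.140608
  |-4.23|^3 = 75.686967
  |2.97|^3 = 26.198073
  |3.83|^3 = 56.181887
  |-2.65|^3 = 18.609625
  |3.1|^3 = 29.791
Step 2: Multiply by measures and sum:
  0.140608 * 2.39 = 0.336053
  75.686967 * 1.37 = 103.691145
  26.198073 * 1.47 = 38.511167
  56.181887 * 2.98 = 167.422023
  18.609625 * 1.05 = 19.540106
  29.791 * 2.01 = 59.87991
Sum = 0.336053 + 103.691145 + 38.511167 + 167.422023 + 19.540106 + 59.87991 = 389.380405
Step 3: Take the p-th root:
||f||_3 = (389.380405)^(1/3) = 7.302272


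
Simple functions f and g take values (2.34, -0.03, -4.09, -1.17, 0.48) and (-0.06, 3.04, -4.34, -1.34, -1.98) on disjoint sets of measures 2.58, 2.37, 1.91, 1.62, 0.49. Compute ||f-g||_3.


Step 1: Compute differences f_i - g_i:
  2.34 - -0.06 = 2.4
  -0.03 - 3.04 = -3.07
  -4.09 - -4.34 = 0.25
  -1.17 - -1.34 = 0.17
  0.48 - -1.98 = 2.46
Step 2: Compute |diff|^3 * measure for each set:
  |2.4|^3 * 2.58 = 13.824 * 2.58 = 35.66592
  |-3.07|^3 * 2.37 = 28.934443 * 2.37 = 68.57463
  |0.25|^3 * 1.91 = 0.015625 * 1.91 = 0.029844
  |0.17|^3 * 1.62 = 0.004913 * 1.62 = 0.007959
  |2.46|^3 * 0.49 = 14.886936 * 0.49 = 7.294599
Step 3: Sum = 111.572951
Step 4: ||f-g||_3 = (111.572951)^(1/3) = 4.81415


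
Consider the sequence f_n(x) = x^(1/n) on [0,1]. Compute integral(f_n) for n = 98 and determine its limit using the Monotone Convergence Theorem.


At n = 98: f_98(x) = x^(1/98).
Step 1: integral(x^(1/98), 0, 1) = [x^(1/98+1) / (1/98+1)] from 0 to 1
     = 1 / (1/98 + 1) = 1 / ((98+1)/98) = 98/(98+1)
     = 98/99 = 0.989899
Step 2: As n -> infinity, f_n(x) = x^(1/n) -> 1 for x in (0,1], and f_n is increasing in n.
By MCT, lim_n integral(f_n) = integral(lim_n f_n) = integral(1, 0, 1) = 1.
Step 3: Verify convergence: 98/99 = 0.989899 -> 1


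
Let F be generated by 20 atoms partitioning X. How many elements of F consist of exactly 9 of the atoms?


Each element of F is a union of some subset of the 20 atoms.
Elements that are unions of exactly 9 atoms correspond to 9-element subsets of the 20 atoms.
Count = C(20, 9) = 20! / (9! * 11!) = 167960.


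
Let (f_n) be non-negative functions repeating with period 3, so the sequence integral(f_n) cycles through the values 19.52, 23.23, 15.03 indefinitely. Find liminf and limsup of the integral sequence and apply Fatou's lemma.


The sequence (integral(f_n)) is periodic with period 3, repeating the values 19.52, 23.23, 15.03 indefinitely.
Step 1: For a periodic sequence, every tail (a_m, a_(m+1), ...) contains all 3 period values infinitely often.
Step 2: Hence inf of every tail = min of the period values = min(19.52, 23.23, 15.03) = 15.03.
        liminf_n integral(f_n) = sup over m of (inf of tail from m) = 15.03.
Step 3: Similarly sup of every tail = max of the period values = 23.23.
        limsup_n integral(f_n) = 23.23.
Step 4: Fatou's lemma: integral(liminf_n f_n) <= liminf_n integral(f_n) = 15.03.
        So the integral of the pointwise liminf is at most 15.03.


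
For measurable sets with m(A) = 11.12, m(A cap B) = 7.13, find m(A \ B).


m(A \ B) = m(A) - m(A n B)
= 11.12 - 7.13
= 3.99


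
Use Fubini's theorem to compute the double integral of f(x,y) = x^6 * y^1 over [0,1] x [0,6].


By Fubini's theorem, the double integral factors as a product of single integrals:
Step 1: integral_0^1 x^6 dx = [x^7/7] from 0 to 1
     = 1^7/7 = 0.142857
Step 2: integral_0^6 y^1 dy = [y^2/2] from 0 to 6
     = 6^2/2 = 18
Step 3: Double integral = 0.142857 * 18 = 2.571429


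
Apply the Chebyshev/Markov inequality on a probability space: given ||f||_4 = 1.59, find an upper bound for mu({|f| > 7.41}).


Chebyshev/Markov inequality: mu(|f| > eps) <= (||f||_p / eps)^p
Step 1: ||f||_4 / eps = 1.59 / 7.41 = 0.214575
Step 2: Raise to power p = 4:
  (0.214575)^4 = 0.00212
Step 3: Therefore mu(|f| > 7.41) <= 0.00212


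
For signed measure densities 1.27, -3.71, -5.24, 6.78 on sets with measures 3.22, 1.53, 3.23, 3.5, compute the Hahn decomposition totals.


Step 1: Compute signed measure on each set:
  Set 1: 1.27 * 3.22 = 4.0894
  Set 2: -3.71 * 1.53 = -5.6763
  Set 3: -5.24 * 3.23 = -16.9252
  Set 4: 6.78 * 3.5 = 23.73
Step 2: Total signed measure = (4.0894) + (-5.6763) + (-16.9252) + (23.73)
     = 5.2179
Step 3: Positive part mu+(X) = sum of positive contributions = 27.8194
Step 4: Negative part mu-(X) = |sum of negative contributions| = 22.6015


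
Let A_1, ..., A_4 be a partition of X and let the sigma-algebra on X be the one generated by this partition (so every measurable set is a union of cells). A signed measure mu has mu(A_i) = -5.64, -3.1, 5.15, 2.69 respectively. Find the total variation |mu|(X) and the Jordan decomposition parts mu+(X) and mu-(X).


Step 1: Every measurable set is a union of atoms (the cells / points), so a Hahn decomposition is
  obtained by grouping atoms by sign: P = union of atoms with mu > 0, N = union of the remaining atoms.
  Atoms in P (indices): 3, 4;  atoms in N (indices): 1, 2
  Positive values: 5.15, 2.69
  Negative values: -5.64, -3.1
Step 2: mu+(X) = mu(P) = sum of positive atom values = 7.84
Step 3: mu-(X) = -mu(N) = sum of |negative atom values| = 8.74
Step 4: |mu|(X) = mu+(X) + mu-(X) = 7.84 + 8.74 = 16.58


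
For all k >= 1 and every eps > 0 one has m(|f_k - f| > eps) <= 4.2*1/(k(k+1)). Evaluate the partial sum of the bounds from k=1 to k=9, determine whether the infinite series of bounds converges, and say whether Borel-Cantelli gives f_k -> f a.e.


Step 1: List the terms 4.2*1/(k(k+1)) for k = 1 to 9:
  k=1: 2.1
  k=2: 0.7
  k=3: 0.35
  k=4: 0.21
  k=5: 0.14
  k=6: 0.1
  k=7: 0.075
  k=8: 0.058333
  k=9: 0.046667
Step 2: Partial sum = 2.1 + 0.7 + 0.35 + 0.21 + 0.14 + 0.1 + 0.075 + 0.058333 + 0.046667
     = 3.78
Step 3: The full series sum_(k>=1) 4.2*1/(k(k+1)) converges (telescoping series sum 1/(k(k+1)) = 1; a constant multiple of a convergent series converges).
Step 4: Fix eps > 0. Since sum_k m(|f_k - f| > eps) < infinity, the Borel-Cantelli lemma gives
        m(limsup_k {|f_k - f| > eps}) = 0, i.e. for a.e. x, |f_k(x) - f(x)| <= eps for all large k.
        Applying this with eps = 1/j for j = 1, 2, ... and intersecting the countably many full-measure sets,
        for a.e. x we get limsup_k |f_k(x) - f(x)| <= 1/j for every j, hence f_k -> f almost everywhere.
Conclusion: series converges; Borel-Cantelli yields f_k -> f a.e.


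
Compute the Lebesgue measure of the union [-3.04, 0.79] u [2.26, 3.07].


For pairwise disjoint intervals, m(union) = sum of lengths.
= (0.79 - -3.04) + (3.07 - 2.26)
= 3.83 + 0.81
= 4.64


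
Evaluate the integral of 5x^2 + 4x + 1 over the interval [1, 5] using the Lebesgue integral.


The Lebesgue integral of a Riemann-integrable function agrees with the Riemann integral.
Antiderivative F(x) = (5/3)x^3 + (4/2)x^2 + 1x
F(5) = (5/3)*5^3 + (4/2)*5^2 + 1*5
     = (5/3)*125 + (4/2)*25 + 1*5
     = 208.333333 + 50 + 5
     = 263.333333
F(1) = 4.666667
Integral = F(5) - F(1) = 263.333333 - 4.666667 = 258.666667


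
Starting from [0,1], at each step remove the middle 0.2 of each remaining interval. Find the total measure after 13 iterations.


Step 1: At each step, fraction remaining = 1 - 0.2 = 0.8
Step 2: After 13 steps, measure = (0.8)^13
Result = 0.054976


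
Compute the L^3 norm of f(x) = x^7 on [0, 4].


Step 1: ||f||_3 = (integral_0^4 |x^7|^3 dx)^(1/3)
     = (integral_0^4 x^21 dx)^(1/3)
Step 2: integral_0^4 x^21 dx = [x^22/(22)] from 0 to 4 = 4^22/22
     = 17592186044416/22 = 7.996448e+11
Step 3: ||f||_3 = (7.996448e+11)^(1/3) = 9281.803632


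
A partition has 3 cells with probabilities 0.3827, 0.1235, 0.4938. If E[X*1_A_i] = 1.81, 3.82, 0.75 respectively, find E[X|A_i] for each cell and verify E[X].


For each cell A_i: E[X|A_i] = E[X*1_A_i] / P(A_i)
Step 1: E[X|A_1] = 1.81 / 0.3827 = 4.729553
Step 2: E[X|A_2] = 3.82 / 0.1235 = 30.931174
Step 3: E[X|A_3] = 0.75 / 0.4938 = 1.518834
Verification: E[X] = sum E[X*1_A_i] = 1.81 + 3.82 + 0.75 = 6.38


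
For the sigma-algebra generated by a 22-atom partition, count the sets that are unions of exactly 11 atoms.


Each element of F is a union of some subset of the 22 atoms.
Elements that are unions of exactly 11 atoms correspond to 11-element subsets of the 22 atoms.
Count = C(22, 11) = 22! / (11! * 11!) = 705432.


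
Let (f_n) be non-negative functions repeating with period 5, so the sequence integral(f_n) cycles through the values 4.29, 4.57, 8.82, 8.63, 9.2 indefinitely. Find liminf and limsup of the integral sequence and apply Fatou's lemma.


The sequence (integral(f_n)) is periodic with period 5, repeating the values 4.29, 4.57, 8.82, 8.63, 9.2 indefinitely.
Step 1: For a periodic sequence, every tail (a_m, a_(m+1), ...) contains all 5 period values infinitely often.
Step 2: Hence inf of every tail = min of the period values = min(4.29, 4.57, 8.82, 8.63, 9.2) = 4.29.
        liminf_n integral(f_n) = sup over m of (inf of tail from m) = 4.29.
Step 3: Similarly sup of every tail = max of the period values = 9.2.
        limsup_n integral(f_n) = 9.2.
Step 4: Fatou's lemma: integral(liminf_n f_n) <= liminf_n integral(f_n) = 4.29.
        So the integral of the pointwise liminf is at most 4.29.


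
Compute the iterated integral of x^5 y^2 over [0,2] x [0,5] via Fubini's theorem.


By Fubini's theorem, the double integral factors as a product of single integrals:
Step 1: integral_0^2 x^5 dx = [x^6/6] from 0 to 2
     = 2^6/6 = 10.666667
Step 2: integral_0^5 y^2 dy = [y^3/3] from 0 to 5
     = 5^3/3 = 41.666667
Step 3: Double integral = 10.666667 * 41.666667 = 444.444444


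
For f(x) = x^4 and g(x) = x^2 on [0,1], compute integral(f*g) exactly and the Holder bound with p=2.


Step 1: Exact integral of f*g = integral(x^6, 0, 1) = 1/7
     = 0.142857
Step 2: Holder bound with p=2, q=2:
  ||f||_p = (integral x^8 dx)^(1/2) = (1/9)^(1/2) = 0.333333
  ||g||_q = (integral x^4 dx)^(1/2) = (1/5)^(1/2) = 0.447214
Step 3: Holder bound = ||f||_p * ||g||_q = 0.333333 * 0.447214 = 0.149071
Verification: 0.142857 <= 0.149071 (Holder holds)


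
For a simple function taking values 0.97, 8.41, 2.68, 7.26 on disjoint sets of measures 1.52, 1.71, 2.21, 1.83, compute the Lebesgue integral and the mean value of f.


Step 1: Integral = sum(value_i * measure_i)
= 0.97*1.52 + 8.41*1.71 + 2.68*2.21 + 7.26*1.83
= 1.4744 + 14.3811 + 5.9228 + 13.2858
= 35.0641
Step 2: Total measure of domain = 1.52 + 1.71 + 2.21 + 1.83 = 7.27
Step 3: Average value = 35.0641 / 7.27 = 4.823122


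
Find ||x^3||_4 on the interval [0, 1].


Step 1: ||f||_4 = (integral_0^1 |x^3|^4 dx)^(1/4)
     = (integral_0^1 x^12 dx)^(1/4)
Step 2: integral_0^1 x^12 dx = [x^13/(13)] from 0 to 1 = 1^13/13
     = 1/13 = 0.076923
Step 3: ||f||_4 = (0.076923)^(1/4) = 0.52664


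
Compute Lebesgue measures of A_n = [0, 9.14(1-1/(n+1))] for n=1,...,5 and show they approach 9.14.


By continuity of measure from below: if A_n increases to A, then m(A_n) -> m(A).
Here A = [0, 9.14], so m(A) = 9.14
Step 1: a_1 = 9.14*(1 - 1/2) = 4.57, m(A_1) = 4.57
Step 2: a_2 = 9.14*(1 - 1/3) = 6.0933, m(A_2) = 6.0933
Step 3: a_3 = 9.14*(1 - 1/4) = 6.855, m(A_3) = 6.855
Step 4: a_4 = 9.14*(1 - 1/5) = 7.312, m(A_4) = 7.312
Step 5: a_5 = 9.14*(1 - 1/6) = 7.6167, m(A_5) = 7.6167
Limit: m(A_n) -> m([0,9.14]) = 9.14


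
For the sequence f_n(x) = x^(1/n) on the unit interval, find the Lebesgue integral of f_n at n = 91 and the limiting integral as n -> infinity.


At n = 91: f_91(x) = x^(1/91).
Step 1: integral(x^(1/91), 0, 1) = [x^(1/91+1) / (1/91+1)] from 0 to 1
     = 1 / (1/91 + 1) = 1 / ((91+1)/91) = 91/(91+1)
     = 91/92 = 0.98913
Step 2: As n -> infinity, f_n(x) = x^(1/n) -> 1 for x in (0,1], and f_n is increasing in n.
By MCT, lim_n integral(f_n) = integral(lim_n f_n) = integral(1, 0, 1) = 1.
Step 3: Verify convergence: 91/92 = 0.98913 -> 1


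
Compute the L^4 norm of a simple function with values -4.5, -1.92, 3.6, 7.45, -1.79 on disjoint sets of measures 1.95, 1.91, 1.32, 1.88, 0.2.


Step 1: Compute |f_i|^4 for each value:
  |-4.5|^4 = 410.0625
  |-1.92|^4 = 13.589545
  |3.6|^4 = 167.9616
  |7.45|^4 = 3080.527506
  |-1.79|^4 = 10.266257
Step 2: Multiply by measures and sum:
  410.0625 * 1.95 = 799.621875
  13.589545 * 1.91 = 25.956031
  167.9616 * 1.32 = 221.709312
  3080.527506 * 1.88 = 5791.391712
  10.266257 * 0.2 = 2.053251
Sum = 799.621875 + 25.956031 + 221.709312 + 5791.391712 + 2.053251 = 6840.732181
Step 3: Take the p-th root:
||f||_4 = (6840.732181)^(1/4) = 9.094433


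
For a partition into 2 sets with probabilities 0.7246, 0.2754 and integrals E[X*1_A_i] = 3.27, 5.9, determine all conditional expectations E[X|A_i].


For each cell A_i: E[X|A_i] = E[X*1_A_i] / P(A_i)
Step 1: E[X|A_1] = 3.27 / 0.7246 = 4.512835
Step 2: E[X|A_2] = 5.9 / 0.2754 = 21.423384
Verification: E[X] = sum E[X*1_A_i] = 3.27 + 5.9 = 9.17


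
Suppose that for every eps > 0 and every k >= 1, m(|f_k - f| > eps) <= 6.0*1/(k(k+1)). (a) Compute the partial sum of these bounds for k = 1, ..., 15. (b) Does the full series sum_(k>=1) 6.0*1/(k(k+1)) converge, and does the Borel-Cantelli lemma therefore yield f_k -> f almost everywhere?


Step 1: List the terms 6.0*1/(k(k+1)) for k = 1 to 15:
  k=1: 3
  k=2: 1
  k=3: 0.5
  k=4: 0.3
  k=5: 0.2
  k=6: 0.142857
  k=7: 0.107143
  k=8: 0.083333
  k=9: 0.066667
  k=10: 0.054545
  k=11: 0.045455
  k=12: 0.038462
  k=13: 0.032967
  k=14: 0.028571
  k=15: 0.025
Step 2: Partial sum = 3 + 1 + 0.5 + 0.3 + 0.2 + 0.142857 + 0.107143 + 0.083333 + 0.066667 + 0.054545 + 0.045455 + 0.038462 + 0.032967 + 0.028571 + 0.025
     = 5.625
Step 3: The full series sum_(k>=1) 6.0*1/(k(k+1)) converges (telescoping series sum 1/(k(k+1)) = 1; a constant multiple of a convergent series converges).
Step 4: Fix eps > 0. Since sum_k m(|f_k - f| > eps) < infinity, the Borel-Cantelli lemma gives
        m(limsup_k {|f_k - f| > eps}) = 0, i.e. for a.e. x, |f_k(x) - f(x)| <= eps for all large k.
        Applying this with eps = 1/j for j = 1, 2, ... and intersecting the countably many full-measure sets,
        for a.e. x we get limsup_k |f_k(x) - f(x)| <= 1/j for every j, hence f_k -> f almost everywhere.
Conclusion: series converges; Borel-Cantelli yields f_k -> f a.e.


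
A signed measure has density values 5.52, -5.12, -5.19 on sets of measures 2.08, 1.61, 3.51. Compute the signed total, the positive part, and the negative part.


Step 1: Compute signed measure on each set:
  Set 1: 5.52 * 2.08 = 11.4816
  Set 2: -5.12 * 1.61 = -8.2432
  Set 3: -5.19 * 3.51 = -18.2169
Step 2: Total signed measure = (11.4816) + (-8.2432) + (-18.2169)
     = -14.9785
Step 3: Positive part mu+(X) = sum of positive contributions = 11.4816
Step 4: Negative part mu-(X) = |sum of negative contributions| = 26.4601


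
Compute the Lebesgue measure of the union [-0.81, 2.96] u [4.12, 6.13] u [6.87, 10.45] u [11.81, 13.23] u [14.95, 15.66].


For pairwise disjoint intervals, m(union) = sum of lengths.
= (2.96 - -0.81) + (6.13 - 4.12) + (10.45 - 6.87) + (13.23 - 11.81) + (15.66 - 14.95)
= 3.77 + 2.01 + 3.58 + 1.42 + 0.71
= 11.49


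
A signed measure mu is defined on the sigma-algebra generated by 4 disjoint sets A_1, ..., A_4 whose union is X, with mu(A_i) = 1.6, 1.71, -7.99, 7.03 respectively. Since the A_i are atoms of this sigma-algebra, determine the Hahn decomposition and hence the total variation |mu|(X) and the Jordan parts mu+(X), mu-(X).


Step 1: Every measurable set is a union of atoms (the cells / points), so a Hahn decomposition is
  obtained by grouping atoms by sign: P = union of atoms with mu > 0, N = union of the remaining atoms.
  Atoms in P (indices): 1, 2, 4;  atoms in N (indices): 3
  Positive values: 1.6, 1.71, 7.03
  Negative values: -7.99
Step 2: mu+(X) = mu(P) = sum of positive atom values = 10.34
Step 3: mu-(X) = -mu(N) = sum of |negative atom values| = 7.99
Step 4: |mu|(X) = mu+(X) + mu-(X) = 10.34 + 7.99 = 18.33


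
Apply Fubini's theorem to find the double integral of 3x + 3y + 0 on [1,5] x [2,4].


By Fubini, integrate in x first, then y.
Step 1: Fix y, integrate over x in [1,5]:
  integral(3x + 3y + 0, x=1..5)
  = 3*(5^2 - 1^2)/2 + (3y + 0)*(5 - 1)
  = 36 + (3y + 0)*4
  = 36 + 12y + 0
  = 36 + 12y
Step 2: Integrate over y in [2,4]:
  integral(36 + 12y, y=2..4)
  = 36*2 + 12*(4^2 - 2^2)/2
  = 72 + 72
  = 144


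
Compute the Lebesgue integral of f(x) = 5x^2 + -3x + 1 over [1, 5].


The Lebesgue integral of a Riemann-integrable function agrees with the Riemann integral.
Antiderivative F(x) = (5/3)x^3 + (-3/2)x^2 + 1x
F(5) = (5/3)*5^3 + (-3/2)*5^2 + 1*5
     = (5/3)*125 + (-3/2)*25 + 1*5
     = 208.333333 + -37.5 + 5
     = 175.833333
F(1) = 1.166667
Integral = F(5) - F(1) = 175.833333 - 1.166667 = 174.666667


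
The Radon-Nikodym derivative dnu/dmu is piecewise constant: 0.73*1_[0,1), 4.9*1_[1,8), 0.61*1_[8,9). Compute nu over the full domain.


Integrate each piece of the Radon-Nikodym derivative:
Step 1: integral_0^1 0.73 dx = 0.73*(1-0) = 0.73*1 = 0.73
Step 2: integral_1^8 4.9 dx = 4.9*(8-1) = 4.9*7 = 34.3
Step 3: integral_8^9 0.61 dx = 0.61*(9-8) = 0.61*1 = 0.61
Total: 0.73 + 34.3 + 0.61 = 35.64


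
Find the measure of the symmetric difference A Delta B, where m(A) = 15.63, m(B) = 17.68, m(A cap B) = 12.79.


m(A Delta B) = m(A) + m(B) - 2*m(A n B)
= 15.63 + 17.68 - 2*12.79
= 15.63 + 17.68 - 25.58
= 7.73


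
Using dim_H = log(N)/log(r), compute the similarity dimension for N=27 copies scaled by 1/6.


For a self-similar set with N copies scaled by 1/r:
dim_H = log(N)/log(r) = log(27)/log(6)
= 3.295837/1.791759
= 1.839442


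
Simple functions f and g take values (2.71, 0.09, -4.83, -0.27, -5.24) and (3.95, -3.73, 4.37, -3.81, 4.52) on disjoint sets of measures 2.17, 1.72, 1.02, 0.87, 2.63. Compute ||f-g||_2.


Step 1: Compute differences f_i - g_i:
  2.71 - 3.95 = -1.24
  0.09 - -3.73 = 3.82
  -4.83 - 4.37 = -9.2
  -0.27 - -3.81 = 3.54
  -5.24 - 4.52 = -9.76
Step 2: Compute |diff|^2 * measure for each set:
  |-1.24|^2 * 2.17 = 1.5376 * 2.17 = 3.336592
  |3.82|^2 * 1.72 = 14.5924 * 1.72 = 25.098928
  |-9.2|^2 * 1.02 = 84.64 * 1.02 = 86.3328
  |3.54|^2 * 0.87 = 12.5316 * 0.87 = 10.902492
  |-9.76|^2 * 2.63 = 95.2576 * 2.63 = 250.527488
Step 3: Sum = 376.1983
Step 4: ||f-g||_2 = (376.1983)^(1/2) = 19.395832


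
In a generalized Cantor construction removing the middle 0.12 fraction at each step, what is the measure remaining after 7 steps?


Step 1: At each step, fraction remaining = 1 - 0.12 = 0.88
Step 2: After 7 steps, measure = (0.88)^7
Result = 0.408676


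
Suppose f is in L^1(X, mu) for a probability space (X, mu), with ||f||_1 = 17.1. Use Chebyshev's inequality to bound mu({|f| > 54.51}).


Chebyshev/Markov inequality: mu(|f| > eps) <= (||f||_p / eps)^p
Step 1: ||f||_1 / eps = 17.1 / 54.51 = 0.313704
Step 2: Raise to power p = 1:
  (0.313704)^1 = 0.313704
Step 3: Therefore mu(|f| > 54.51) <= 0.313704


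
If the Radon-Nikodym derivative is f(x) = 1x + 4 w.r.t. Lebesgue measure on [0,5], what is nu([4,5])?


nu(A) = integral_A (dnu/dmu) dmu = integral_4^5 (1x + 4) dx
Step 1: Antiderivative F(x) = (1/2)x^2 + 4x
Step 2: F(5) = (1/2)*5^2 + 4*5 = 12.5 + 20 = 32.5
Step 3: F(4) = (1/2)*4^2 + 4*4 = 8 + 16 = 24
Step 4: nu([4,5]) = F(5) - F(4) = 32.5 - 24 = 8.5


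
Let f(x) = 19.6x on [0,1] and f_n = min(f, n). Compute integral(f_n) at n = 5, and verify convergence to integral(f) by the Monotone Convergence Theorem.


f(x) = 19.6x on [0,1]; f_n(x) = min(19.6x, n). At n = 5:
Step 1: f(x) reaches 5 at x = 5/19.6 = 0.255102
Step 2: integral(f_5) = integral(19.6x, 0, 0.255102) + integral(5, 0.255102, 1)
       = 19.6*0.255102^2/2 + 5*(1 - 0.255102)
       = 0.637755 + 3.72449
       = 4.362245
Step 3: As n -> infinity, f_n increases to f, so by MCT integral(f_n) -> integral(f) = 19.6/2 = 9.8.
Convergence: integral(f_5) = 4.362245 -> 9.8 as n -> infinity


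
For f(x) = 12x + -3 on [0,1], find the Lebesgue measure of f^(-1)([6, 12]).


f^(-1)([6, 12]) = {x : 6 <= 12x + -3 <= 12}
Solving: (6 - -3)/12 <= x <= (12 - -3)/12
= [0.75, 1.25]
Intersecting with [0,1]: [0.75, 1]
Measure = 1 - 0.75 = 0.25


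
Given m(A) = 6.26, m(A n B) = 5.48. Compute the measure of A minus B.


m(A \ B) = m(A) - m(A n B)
= 6.26 - 5.48
= 0.78


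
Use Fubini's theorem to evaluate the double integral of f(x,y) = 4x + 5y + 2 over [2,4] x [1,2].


By Fubini, integrate in x first, then y.
Step 1: Fix y, integrate over x in [2,4]:
  integral(4x + 5y + 2, x=2..4)
  = 4*(4^2 - 2^2)/2 + (5y + 2)*(4 - 2)
  = 24 + (5y + 2)*2
  = 24 + 10y + 4
  = 28 + 10y
Step 2: Integrate over y in [1,2]:
  integral(28 + 10y, y=1..2)
  = 28*1 + 10*(2^2 - 1^2)/2
  = 28 + 15
  = 43


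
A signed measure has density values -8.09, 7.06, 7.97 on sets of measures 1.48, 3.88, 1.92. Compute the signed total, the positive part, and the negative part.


Step 1: Compute signed measure on each set:
  Set 1: -8.09 * 1.48 = -11.9732
  Set 2: 7.06 * 3.88 = 27.3928
  Set 3: 7.97 * 1.92 = 15.3024
Step 2: Total signed measure = (-11.9732) + (27.3928) + (15.3024)
     = 30.722
Step 3: Positive part mu+(X) = sum of positive contributions = 42.6952
Step 4: Negative part mu-(X) = |sum of negative contributions| = 11.9732


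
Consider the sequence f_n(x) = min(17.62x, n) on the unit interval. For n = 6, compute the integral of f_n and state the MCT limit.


f(x) = 17.62x on [0,1]; f_n(x) = min(17.62x, n). At n = 6:
Step 1: f(x) reaches 6 at x = 6/17.62 = 0.340522
Step 2: integral(f_6) = integral(17.62x, 0, 0.340522) + integral(6, 0.340522, 1)
       = 17.62*0.340522^2/2 + 6*(1 - 0.340522)
       = 1.021566 + 3.956867
       = 4.978434
Step 3: As n -> infinity, f_n increases to f, so by MCT integral(f_n) -> integral(f) = 17.62/2 = 8.81.
Convergence: integral(f_6) = 4.978434 -> 8.81 as n -> infinity


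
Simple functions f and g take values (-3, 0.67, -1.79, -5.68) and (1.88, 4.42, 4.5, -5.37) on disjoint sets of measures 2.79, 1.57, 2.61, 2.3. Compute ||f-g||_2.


Step 1: Compute differences f_i - g_i:
  -3 - 1.88 = -4.88
  0.67 - 4.42 = -3.75
  -1.79 - 4.5 = -6.29
  -5.68 - -5.37 = -0.31
Step 2: Compute |diff|^2 * measure for each set:
  |-4.88|^2 * 2.79 = 23.8144 * 2.79 = 66.442176
  |-3.75|^2 * 1.57 = 14.0625 * 1.57 = 22.078125
  |-6.29|^2 * 2.61 = 39.5641 * 2.61 = 103.262301
  |-0.31|^2 * 2.3 = 0.0961 * 2.3 = 0.22103
Step 3: Sum = 192.003632
Step 4: ||f-g||_2 = (192.003632)^(1/2) = 13.856538


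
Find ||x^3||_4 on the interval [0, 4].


Step 1: ||f||_4 = (integral_0^4 |x^3|^4 dx)^(1/4)
     = (integral_0^4 x^12 dx)^(1/4)
Step 2: integral_0^4 x^12 dx = [x^13/(13)] from 0 to 4 = 4^13/13
     = 67108864/13 = 5.162220e+06
Step 3: ||f||_4 = (5.162220e+06)^(1/4) = 47.666047


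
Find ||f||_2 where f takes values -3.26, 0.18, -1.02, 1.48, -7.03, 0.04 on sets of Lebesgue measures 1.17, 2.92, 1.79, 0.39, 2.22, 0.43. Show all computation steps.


Step 1: Compute |f_i|^2 for each value:
  |-3.26|^2 = 10.6276
  |0.18|^2 = 0.0324
  |-1.02|^2 = 1.0404
  |1.48|^2 = 2.1904
  |-7.03|^2 = 49.4209
  |0.04|^2 = 0.0016
Step 2: Multiply by measures and sum:
  10.6276 * 1.17 = 12.434292
  0.0324 * 2.92 = 0.094608
  1.0404 * 1.79 = 1.862316
  2.1904 * 0.39 = 0.854256
  49.4209 * 2.22 = 109.714398
  0.0016 * 0.43 = 6.880000e-04
Sum = 12.434292 + 0.094608 + 1.862316 + 0.854256 + 109.714398 + 6.880000e-04 = 124.960558
Step 3: Take the p-th root:
||f||_2 = (124.960558)^(1/2) = 11.178576


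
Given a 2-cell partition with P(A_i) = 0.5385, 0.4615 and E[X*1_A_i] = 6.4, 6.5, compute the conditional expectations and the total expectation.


For each cell A_i: E[X|A_i] = E[X*1_A_i] / P(A_i)
Step 1: E[X|A_1] = 6.4 / 0.5385 = 11.884865
Step 2: E[X|A_2] = 6.5 / 0.4615 = 14.084507
Verification: E[X] = sum E[X*1_A_i] = 6.4 + 6.5 = 12.9


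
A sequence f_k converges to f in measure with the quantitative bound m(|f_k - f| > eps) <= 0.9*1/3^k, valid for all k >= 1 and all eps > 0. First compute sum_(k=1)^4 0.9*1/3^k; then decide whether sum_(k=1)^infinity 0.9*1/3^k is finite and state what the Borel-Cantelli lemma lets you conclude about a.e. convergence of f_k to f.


Step 1: List the terms 0.9*1/3^k for k = 1 to 4:
  k=1: 0.3
  k=2: 0.1
  k=3: 0.033333
  k=4: 0.011111
Step 2: Partial sum = 0.3 + 0.1 + 0.033333 + 0.011111
     = 0.444444
Step 3: The full series sum_(k>=1) 0.9*1/3^k converges (geometric series with ratio 1/3 < 1; a constant multiple of a convergent series converges).
Step 4: Fix eps > 0. Since sum_k m(|f_k - f| > eps) < infinity, the Borel-Cantelli lemma gives
        m(limsup_k {|f_k - f| > eps}) = 0, i.e. for a.e. x, |f_k(x) - f(x)| <= eps for all large k.
        Applying this with eps = 1/j for j = 1, 2, ... and intersecting the countably many full-measure sets,
        for a.e. x we get limsup_k |f_k(x) - f(x)| <= 1/j for every j, hence f_k -> f almost everywhere.
Conclusion: series converges; Borel-Cantelli yields f_k -> f a.e.


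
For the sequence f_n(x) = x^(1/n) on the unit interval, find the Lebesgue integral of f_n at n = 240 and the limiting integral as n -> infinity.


At n = 240: f_240(x) = x^(1/240).
Step 1: integral(x^(1/240), 0, 1) = [x^(1/240+1) / (1/240+1)] from 0 to 1
     = 1 / (1/240 + 1) = 1 / ((240+1)/240) = 240/(240+1)
     = 240/241 = 0.995851
Step 2: As n -> infinity, f_n(x) = x^(1/n) -> 1 for x in (0,1], and f_n is increasing in n.
By MCT, lim_n integral(f_n) = integral(lim_n f_n) = integral(1, 0, 1) = 1.
Step 3: Verify convergence: 240/241 = 0.995851 -> 1


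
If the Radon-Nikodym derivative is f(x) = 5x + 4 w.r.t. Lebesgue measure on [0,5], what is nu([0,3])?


nu(A) = integral_A (dnu/dmu) dmu = integral_0^3 (5x + 4) dx
Step 1: Antiderivative F(x) = (5/2)x^2 + 4x
Step 2: F(3) = (5/2)*3^2 + 4*3 = 22.5 + 12 = 34.5
Step 3: F(0) = (5/2)*0^2 + 4*0 = 0.0 + 0 = 0.0
Step 4: nu([0,3]) = F(3) - F(0) = 34.5 - 0.0 = 34.5


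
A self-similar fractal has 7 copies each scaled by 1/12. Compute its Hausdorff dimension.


For a self-similar set with N copies scaled by 1/r:
dim_H = log(N)/log(r) = log(7)/log(12)
= 1.94591/2.484907
= 0.783092


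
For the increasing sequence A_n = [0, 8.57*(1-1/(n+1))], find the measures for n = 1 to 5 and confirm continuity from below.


By continuity of measure from below: if A_n increases to A, then m(A_n) -> m(A).
Here A = [0, 8.57], so m(A) = 8.57
Step 1: a_1 = 8.57*(1 - 1/2) = 4.285, m(A_1) = 4.285
Step 2: a_2 = 8.57*(1 - 1/3) = 5.7133, m(A_2) = 5.7133
Step 3: a_3 = 8.57*(1 - 1/4) = 6.4275, m(A_3) = 6.4275
Step 4: a_4 = 8.57*(1 - 1/5) = 6.856, m(A_4) = 6.856
Step 5: a_5 = 8.57*(1 - 1/6) = 7.1417, m(A_5) = 7.1417
Limit: m(A_n) -> m([0,8.57]) = 8.57


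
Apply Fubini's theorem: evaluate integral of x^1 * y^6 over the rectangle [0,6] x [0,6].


By Fubini's theorem, the double integral factors as a product of single integrals:
Step 1: integral_0^6 x^1 dx = [x^2/2] from 0 to 6
     = 6^2/2 = 18
Step 2: integral_0^6 y^6 dy = [y^7/7] from 0 to 6
     = 6^7/7 = 39990.857143
Step 3: Double integral = 18 * 39990.857143 = 719835.428571


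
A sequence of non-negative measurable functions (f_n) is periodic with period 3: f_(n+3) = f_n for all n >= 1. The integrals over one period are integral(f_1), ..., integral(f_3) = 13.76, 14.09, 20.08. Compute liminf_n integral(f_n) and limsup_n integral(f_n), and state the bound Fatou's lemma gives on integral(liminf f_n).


The sequence (integral(f_n)) is periodic with period 3, repeating the values 13.76, 14.09, 20.08 indefinitely.
Step 1: For a periodic sequence, every tail (a_m, a_(m+1), ...) contains all 3 period values infinitely often.
Step 2: Hence inf of every tail = min of the period values = min(13.76, 14.09, 20.08) = 13.76.
        liminf_n integral(f_n) = sup over m of (inf of tail from m) = 13.76.
Step 3: Similarly sup of every tail = max of the period values = 20.08.
        limsup_n integral(f_n) = 20.08.
Step 4: Fatou's lemma: integral(liminf_n f_n) <= liminf_n integral(f_n) = 13.76.
        So the integral of the pointwise liminf is at most 13.76.


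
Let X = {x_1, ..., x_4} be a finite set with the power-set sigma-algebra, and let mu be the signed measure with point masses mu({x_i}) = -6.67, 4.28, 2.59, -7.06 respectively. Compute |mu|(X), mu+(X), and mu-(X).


Step 1: Every measurable set is a union of atoms (the cells / points), so a Hahn decomposition is
  obtained by grouping atoms by sign: P = union of atoms with mu > 0, N = union of the remaining atoms.
  Atoms in P (indices): 2, 3;  atoms in N (indices): 1, 4
  Positive values: 4.28, 2.59
  Negative values: -6.67, -7.06
Step 2: mu+(X) = mu(P) = sum of positive atom values = 6.87
Step 3: mu-(X) = -mu(N) = sum of |negative atom values| = 13.73
Step 4: |mu|(X) = mu+(X) + mu-(X) = 6.87 + 13.73 = 20.6
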